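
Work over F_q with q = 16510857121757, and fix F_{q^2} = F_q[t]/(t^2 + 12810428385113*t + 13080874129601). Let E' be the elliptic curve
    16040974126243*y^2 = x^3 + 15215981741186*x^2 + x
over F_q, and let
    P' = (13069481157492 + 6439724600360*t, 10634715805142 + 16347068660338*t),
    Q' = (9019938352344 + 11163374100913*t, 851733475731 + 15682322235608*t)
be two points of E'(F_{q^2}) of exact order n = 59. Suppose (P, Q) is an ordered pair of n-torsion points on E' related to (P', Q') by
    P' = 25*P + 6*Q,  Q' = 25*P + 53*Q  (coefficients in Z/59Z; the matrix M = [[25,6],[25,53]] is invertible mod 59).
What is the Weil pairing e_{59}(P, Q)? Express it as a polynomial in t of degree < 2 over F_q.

The 59-Weil pairing on E[59] over F_{16510857121757} is alternating-bilinear: e_{59}(P',Q') = e_{59}(P,Q)^det(M).
det M = 25*53 - 6*25 = 1175 = 54 (mod 59); 54^{-1} = 47 (mod 59).
Undo Montgomery via alpha=2092291193168, beta=6311445802084: (a',b')=(14712585203126,1833818032039) over F_{16510857121757}.
Double-and-add over 111011: 6-1 doublings, 5-1 additions; each step l_{T,T}/v_{2T} or l_{T,P'}/v at Q'+S for random S.
Result: e(P',Q') = 12200652897448 + 16196684286364*t.
Finally e_{59}(P,Q) = 14156803015358 + 6696402734429*t.

14156803015358 + 6696402734429*t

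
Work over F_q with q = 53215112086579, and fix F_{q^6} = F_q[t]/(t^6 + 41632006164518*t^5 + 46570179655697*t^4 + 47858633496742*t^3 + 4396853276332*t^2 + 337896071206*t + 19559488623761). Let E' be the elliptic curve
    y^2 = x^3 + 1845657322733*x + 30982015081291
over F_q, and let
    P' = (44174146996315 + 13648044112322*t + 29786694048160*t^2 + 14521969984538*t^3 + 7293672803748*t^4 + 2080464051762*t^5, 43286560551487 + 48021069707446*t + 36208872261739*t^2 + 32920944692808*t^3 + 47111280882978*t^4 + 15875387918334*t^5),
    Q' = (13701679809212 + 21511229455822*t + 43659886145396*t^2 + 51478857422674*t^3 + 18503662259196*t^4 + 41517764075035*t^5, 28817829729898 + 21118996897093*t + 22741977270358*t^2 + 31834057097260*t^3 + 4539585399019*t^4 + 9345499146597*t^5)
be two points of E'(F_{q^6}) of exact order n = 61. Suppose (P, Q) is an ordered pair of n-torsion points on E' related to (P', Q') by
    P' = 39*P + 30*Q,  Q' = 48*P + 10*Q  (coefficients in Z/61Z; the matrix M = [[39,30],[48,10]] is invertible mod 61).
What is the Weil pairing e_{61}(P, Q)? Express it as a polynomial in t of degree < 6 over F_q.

e_{61} is bilinear + alternating on E[61], so e_{61}(39*P + 30*Q, 48*P + 10*Q) = e_{61}(P,Q)^(39*10-30*48).
Hence e(P,Q) = e(P',Q')^{14} where 14 = 48^{-1} mod 61.
Build f_{61,P'} and f_{61,Q'} via the 6-bit ladder of 61=111101_2; evaluate at shifted divisors; quotient in F_{53215112086579^6}.
So e_{61}(P',Q') = 52669105218802 + 28736911206969*t + 4860353409405*t^2 + 7033850996184*t^3 + 8170266914396*t^4 + 38783742893498*t^5.
(52669105218802 + 28736911206969*t + 4860353409405*t^2 + 7033850996184*t^3 + 8170266914396*t^4 + 38783742893498*t^5)^{14} mod (53215112086579,f) = 26771550526680 + 46502491135629*t + 14247574039344*t^2 + 33877579040941*t^3 + 19172024045300*t^4 + 36120399196980*t^5.

26771550526680 + 46502491135629*t + 14247574039344*t^2 + 33877579040941*t^3 + 19172024045300*t^4 + 36120399196980*t^5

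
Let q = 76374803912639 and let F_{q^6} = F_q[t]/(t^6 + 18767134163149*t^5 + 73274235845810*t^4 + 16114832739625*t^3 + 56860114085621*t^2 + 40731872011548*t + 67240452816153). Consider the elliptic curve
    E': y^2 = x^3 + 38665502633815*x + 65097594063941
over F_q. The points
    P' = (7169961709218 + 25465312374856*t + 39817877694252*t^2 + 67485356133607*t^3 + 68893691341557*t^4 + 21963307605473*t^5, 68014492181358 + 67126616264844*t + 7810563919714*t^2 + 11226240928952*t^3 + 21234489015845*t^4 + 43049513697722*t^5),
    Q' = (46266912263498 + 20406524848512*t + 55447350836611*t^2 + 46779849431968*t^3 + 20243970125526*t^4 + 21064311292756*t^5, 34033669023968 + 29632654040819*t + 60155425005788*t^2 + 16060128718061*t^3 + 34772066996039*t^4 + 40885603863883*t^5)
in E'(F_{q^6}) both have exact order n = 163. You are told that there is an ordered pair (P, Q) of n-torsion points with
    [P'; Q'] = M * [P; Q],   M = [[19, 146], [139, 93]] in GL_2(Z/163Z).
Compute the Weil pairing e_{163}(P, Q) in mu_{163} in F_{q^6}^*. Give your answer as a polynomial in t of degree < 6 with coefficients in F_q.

60622471434554 + 11327431697261*t + 4365790714362*t^2 + 44970107249514*t^3 + 29380287496954*t^4 + 34520294173655*t^5

The 163-Weil pairing on E[163] over F_{76374803912639} is alternating-bilinear: e_{163}(P',Q') = e_{163}(P,Q)^det(M).
det M = 19*93 - 146*139 = -18527 = 55 (mod 163); 55^{-1} = 83 (mod 163).
8-bit Miller (10100011) on E'/F_{76374803912639} with a'=38665502633815, b'=65097594063941: accumulate tangent/chord ratios at Q'+S and P'+S'.
e_{163}(P',Q') = 3166488376799 + 45883588363987*t + 95037114472*t^2 + 7394746555189*t^3 + 43369279998988*t^4 + 18808645353882*t^5.
Raise to 83: e(P,Q) = 60622471434554 + 11327431697261*t + 4365790714362*t^2 + 44970107249514*t^3 + 29380287496954*t^4 + 34520294173655*t^5 in mu_{163}.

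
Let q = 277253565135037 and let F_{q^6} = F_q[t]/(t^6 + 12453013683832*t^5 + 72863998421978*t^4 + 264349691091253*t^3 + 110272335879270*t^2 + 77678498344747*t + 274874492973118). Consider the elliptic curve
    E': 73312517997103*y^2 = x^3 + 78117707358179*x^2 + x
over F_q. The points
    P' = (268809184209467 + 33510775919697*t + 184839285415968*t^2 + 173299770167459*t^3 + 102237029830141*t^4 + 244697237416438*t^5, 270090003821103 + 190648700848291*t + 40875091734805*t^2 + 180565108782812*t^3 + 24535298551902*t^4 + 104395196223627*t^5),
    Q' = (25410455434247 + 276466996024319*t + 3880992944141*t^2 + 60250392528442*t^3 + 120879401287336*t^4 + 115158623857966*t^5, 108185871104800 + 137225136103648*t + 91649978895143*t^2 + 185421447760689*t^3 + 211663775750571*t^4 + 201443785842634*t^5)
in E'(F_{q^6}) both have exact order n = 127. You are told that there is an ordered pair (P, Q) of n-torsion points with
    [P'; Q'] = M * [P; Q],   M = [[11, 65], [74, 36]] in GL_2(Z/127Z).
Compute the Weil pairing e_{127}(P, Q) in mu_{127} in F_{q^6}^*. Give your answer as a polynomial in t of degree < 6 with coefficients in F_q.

Alternating bilinearity on E[127] (values in mu_{127} in F_{277253565135037^6}) gives e(P',Q') = e(P,Q)^det(M).
det M = 11*36 - 65*74 = -4414 = 31 (mod 127); 31^{-1} = 41 (mod 127).
Set x_W=60267089761392*u+38524446443295, y_W=60267089761392*v; then E': y_W^2=x_W^3+99889203235826*x_W+29121783883112.
Build f_{127,P'} and f_{127,Q'} via the 7-bit ladder of 127=1111111_2; evaluate at shifted divisors; quotient in F_{277253565135037^6}.
f_P(D_Q)/f_Q(D_P) = 67853922536806 + 99706860534617*t + 4070969887966*t^2 + 184109976520140*t^3 + 53889547001087*t^4 + 142927108560854*t^5.
e_{127}(P,Q) = (67853922536806 + 99706860534617*t + 4070969887966*t^2 + 184109976520140*t^3 + 53889547001087*t^4 + 142927108560854*t^5)^{41} = 175318263832997 + 245730280322262*t + 164366489168653*t^2 + 211786363601704*t^3 + 114888061558642*t^4 + 167548199497542*t^5.

175318263832997 + 245730280322262*t + 164366489168653*t^2 + 211786363601704*t^3 + 114888061558642*t^4 + 167548199497542*t^5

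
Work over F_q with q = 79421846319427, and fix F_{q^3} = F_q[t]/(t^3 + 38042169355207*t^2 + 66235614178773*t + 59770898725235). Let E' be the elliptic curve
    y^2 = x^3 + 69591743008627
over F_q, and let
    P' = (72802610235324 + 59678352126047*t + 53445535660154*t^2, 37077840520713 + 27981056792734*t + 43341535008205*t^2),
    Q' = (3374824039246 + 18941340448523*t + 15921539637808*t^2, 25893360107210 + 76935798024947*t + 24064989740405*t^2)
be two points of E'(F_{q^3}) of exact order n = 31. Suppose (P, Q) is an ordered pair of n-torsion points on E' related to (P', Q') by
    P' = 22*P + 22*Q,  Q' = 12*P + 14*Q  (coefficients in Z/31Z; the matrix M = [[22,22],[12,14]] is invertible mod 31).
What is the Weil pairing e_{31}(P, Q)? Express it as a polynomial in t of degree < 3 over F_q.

e_{31}(aP+bQ,cP+dQ) = e_{31}(P,Q)^(ad-bc); with (a,b,c,d)=(22,22,12,14) this gives the det-31 law.
det(M) mod 31 = 13; its inverse in (Z/31)^* is 12 (check: 13*12 mod 31 = 1).
Build f_{31,P'} and f_{31,Q'} via the 5-bit ladder of 31=11111_2; evaluate at shifted divisors; quotient in F_{79421846319427^3}.
So e_{31}(P',Q') = 54487086335224 + 50698446447387*t + 9258594570116*t^2.
Hence e(P,Q) = 16594471442764 + 18377661558820*t + 38805104100190*t^2 in F_{79421846319427^3}^*.

16594471442764 + 18377661558820*t + 38805104100190*t^2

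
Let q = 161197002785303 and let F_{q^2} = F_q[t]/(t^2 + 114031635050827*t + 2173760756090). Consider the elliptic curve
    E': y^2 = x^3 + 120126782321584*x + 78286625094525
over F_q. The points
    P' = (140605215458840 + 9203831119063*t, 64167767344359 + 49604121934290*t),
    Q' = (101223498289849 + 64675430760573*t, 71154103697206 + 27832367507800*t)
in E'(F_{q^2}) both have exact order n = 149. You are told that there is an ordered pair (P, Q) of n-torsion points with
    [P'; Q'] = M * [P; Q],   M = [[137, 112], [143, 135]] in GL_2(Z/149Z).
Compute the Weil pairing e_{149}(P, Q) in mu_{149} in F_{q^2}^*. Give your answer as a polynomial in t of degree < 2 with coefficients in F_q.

e_{149} is bilinear + alternating on E[149], so e_{149}(137*P + 112*Q, 143*P + 135*Q) = e_{149}(P,Q)^(137*135-112*143).
Inverting 95 mod 149: 80. Thus e_{149}(P,Q) = e(P',Q')^{80}.
n = 149 = (10010101)_2 (8 bits, wt 4); accumulate f_{149,P'}(Q'+S)/f_{149,P'}(S) along the 7-step ladder.
So e_{149}(P',Q') = 15507485283361 + 154271784330891*t.
Thus e_{149}(P,Q) = 139692196555198 + 54262732651984*t.

139692196555198 + 54262732651984*t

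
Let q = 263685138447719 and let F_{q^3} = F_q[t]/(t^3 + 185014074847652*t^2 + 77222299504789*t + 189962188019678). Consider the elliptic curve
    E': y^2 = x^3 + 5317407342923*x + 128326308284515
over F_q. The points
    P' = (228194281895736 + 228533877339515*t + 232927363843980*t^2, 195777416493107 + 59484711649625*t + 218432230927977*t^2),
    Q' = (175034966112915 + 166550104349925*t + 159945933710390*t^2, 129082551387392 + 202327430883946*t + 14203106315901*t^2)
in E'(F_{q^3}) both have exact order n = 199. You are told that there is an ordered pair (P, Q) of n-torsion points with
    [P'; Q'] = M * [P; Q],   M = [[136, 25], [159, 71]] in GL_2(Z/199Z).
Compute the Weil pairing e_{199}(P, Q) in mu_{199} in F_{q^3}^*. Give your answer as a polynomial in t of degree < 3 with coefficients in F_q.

e_{199}(aP+bQ,cP+dQ) = e_{199}(P,Q)^(ad-bc); with (a,b,c,d)=(136,25,159,71) this gives the det-199 law.
136*71 - 25*159 = 5681; reduced mod 199: det = 109, inverse 42.
8-bit Miller (11000111) on E'/F_{263685138447719} with a'=5317407342923, b'=128326308284515: accumulate tangent/chord ratios at Q'+S and P'+S'.
e_{199}(P',Q') = 16001135077533 + 126303177801312*t + 144654239994768*t^2.
Raise to 42: e(P,Q) = 100525700673349 + 156403184809416*t + 213247026142428*t^2 in mu_{199}.

100525700673349 + 156403184809416*t + 213247026142428*t^2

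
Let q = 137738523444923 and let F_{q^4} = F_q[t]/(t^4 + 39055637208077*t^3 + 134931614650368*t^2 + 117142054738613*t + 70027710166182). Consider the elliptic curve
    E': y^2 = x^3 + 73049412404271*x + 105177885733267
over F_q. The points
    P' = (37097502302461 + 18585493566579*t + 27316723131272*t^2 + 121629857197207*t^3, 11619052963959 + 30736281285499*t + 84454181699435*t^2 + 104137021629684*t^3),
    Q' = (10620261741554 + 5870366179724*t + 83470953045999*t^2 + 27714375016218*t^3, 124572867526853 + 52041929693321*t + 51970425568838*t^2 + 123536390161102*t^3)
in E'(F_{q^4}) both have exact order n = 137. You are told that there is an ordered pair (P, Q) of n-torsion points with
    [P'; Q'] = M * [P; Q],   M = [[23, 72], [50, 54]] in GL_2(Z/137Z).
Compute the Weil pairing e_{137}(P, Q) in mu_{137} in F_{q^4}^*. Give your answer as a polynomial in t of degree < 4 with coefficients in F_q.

Alternating bilinearity on E[137] (values in mu_{137} in F_{137738523444923^4}) gives e(P',Q') = e(P,Q)^det(M).
det M = 23*54 - 72*50 = -2358 = 108 (mod 137); 108^{-1} = 85 (mod 137).
Double-and-add over 10001001: 8-1 doublings, 3-1 additions; each step l_{T,T}/v_{2T} or l_{T,P'}/v at Q'+S for random S.
Miller gives e_{137}(P',Q') = 62641038702161 + 76404281446235*t + 116319852324937*t^2 + 111493495167680*t^3 in F_{137738523444923^4}.
(62641038702161 + 76404281446235*t + 116319852324937*t^2 + 111493495167680*t^3)^{85} mod (137738523444923,f) = 6393073295833 + 89442726795153*t + 27011998639159*t^2 + 136374319808474*t^3.

6393073295833 + 89442726795153*t + 27011998639159*t^2 + 136374319808474*t^3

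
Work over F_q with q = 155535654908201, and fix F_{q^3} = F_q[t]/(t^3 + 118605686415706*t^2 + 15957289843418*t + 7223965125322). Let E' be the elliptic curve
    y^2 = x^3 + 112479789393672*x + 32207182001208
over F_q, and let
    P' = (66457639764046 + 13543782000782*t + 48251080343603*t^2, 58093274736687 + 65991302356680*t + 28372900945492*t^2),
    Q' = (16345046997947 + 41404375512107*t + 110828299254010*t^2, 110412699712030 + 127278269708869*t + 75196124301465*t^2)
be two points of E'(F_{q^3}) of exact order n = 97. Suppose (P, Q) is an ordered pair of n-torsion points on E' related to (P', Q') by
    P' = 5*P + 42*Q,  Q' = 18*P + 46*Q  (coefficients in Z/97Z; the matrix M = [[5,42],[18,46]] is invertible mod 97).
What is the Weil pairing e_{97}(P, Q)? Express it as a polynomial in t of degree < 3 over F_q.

114597174662120 + 132396000862873*t + 97365526728341*t^2

Since e_{97}(P,P)=e_{97}(Q,Q)=1 and e_{97}(Q,P)=e_{97}(P,Q)^{-1}, expanding e_{97}(5*P + 42*Q,18*P + 46*Q) leaves e(P,Q)^det(M).
Hence e(P,Q) = e(P',Q')^{26} where 26 = 56^{-1} mod 97.
Miller loop for e_{97} over F_{155535654908201^3}: bits of 97 = 1100001; 6 double steps + 2 add steps, l/v at each.
Result: e(P',Q') = 11727884612838 + 142008964690260*t + 80694578373146*t^2.
Raise to 26: e(P,Q) = 114597174662120 + 132396000862873*t + 97365526728341*t^2 in mu_{97}.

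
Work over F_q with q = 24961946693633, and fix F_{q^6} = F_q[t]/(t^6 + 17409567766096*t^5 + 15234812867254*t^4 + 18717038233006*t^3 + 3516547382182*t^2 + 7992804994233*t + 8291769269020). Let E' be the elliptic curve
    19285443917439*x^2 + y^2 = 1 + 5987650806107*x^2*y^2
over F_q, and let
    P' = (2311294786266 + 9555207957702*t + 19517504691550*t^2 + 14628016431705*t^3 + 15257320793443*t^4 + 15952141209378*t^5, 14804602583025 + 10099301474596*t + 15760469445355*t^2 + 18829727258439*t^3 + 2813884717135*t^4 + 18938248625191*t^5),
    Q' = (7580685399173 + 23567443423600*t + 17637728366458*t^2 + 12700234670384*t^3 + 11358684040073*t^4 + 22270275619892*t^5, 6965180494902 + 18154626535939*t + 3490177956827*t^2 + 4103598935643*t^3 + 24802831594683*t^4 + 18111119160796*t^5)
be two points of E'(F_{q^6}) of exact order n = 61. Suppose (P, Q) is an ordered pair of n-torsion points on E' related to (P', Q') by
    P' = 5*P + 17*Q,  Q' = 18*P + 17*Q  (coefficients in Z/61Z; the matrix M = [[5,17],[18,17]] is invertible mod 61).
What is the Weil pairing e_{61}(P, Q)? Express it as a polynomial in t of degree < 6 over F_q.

Under M = [[5,17],[18,17]] in GL_2(Z/61), e_{61}(P',Q') = e_{61}(P,Q)^(5*17-17*18 mod 61).
det M = 5*17 - 17*18 = -221 = 23 (mod 61); 23^{-1} = 8 (mod 61).
Map (x,y)_Ed via u=(1+y)/(1-y), v=(1+y)/((1-y)x) to Montgomery A=12694314523858,B=2250992838551; then to (a',b')=(2592088456809,4749954411143).
Miller loop for e_{61} over F_{24961946693633^6}: bits of 61 = 111101; 5 double steps + 4 add steps, l/v at each.
f_P(D_Q)/f_Q(D_P) = 20873493426654 + 16660253113862*t + 13481859667410*t^2 + 24785650721868*t^3 + 16038918332176*t^4 + 1453035843412*t^5.
Thus e_{61}(P,Q) = 9972576237742 + 18284032578711*t + 9982815731422*t^2 + 16256800247822*t^3 + 10687254013713*t^4 + 1958951181613*t^5.

9972576237742 + 18284032578711*t + 9982815731422*t^2 + 16256800247822*t^3 + 10687254013713*t^4 + 1958951181613*t^5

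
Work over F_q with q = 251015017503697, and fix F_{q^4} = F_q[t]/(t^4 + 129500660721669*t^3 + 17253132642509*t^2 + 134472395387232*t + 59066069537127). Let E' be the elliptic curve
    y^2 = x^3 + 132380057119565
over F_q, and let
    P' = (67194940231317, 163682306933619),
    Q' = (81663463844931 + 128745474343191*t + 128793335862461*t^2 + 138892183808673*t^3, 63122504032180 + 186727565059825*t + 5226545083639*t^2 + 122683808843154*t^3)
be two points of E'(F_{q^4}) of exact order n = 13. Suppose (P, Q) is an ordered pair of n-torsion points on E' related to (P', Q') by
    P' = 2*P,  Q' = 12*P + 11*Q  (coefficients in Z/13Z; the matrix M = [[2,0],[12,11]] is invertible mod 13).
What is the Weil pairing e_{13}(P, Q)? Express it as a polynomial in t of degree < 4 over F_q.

243816378042475 + 102882483690556*t + 85075485899683*t^2 + 12890960088157*t^3

The 13-Weil pairing on E[13] over F_{251015017503697} is alternating-bilinear: e_{13}(P',Q') = e_{13}(P,Q)^det(M).
det(M) mod 13 = 9; its inverse in (Z/13)^* is 3 (check: 9*3 mod 13 = 1).
Miller loop for e_{13} over F_{251015017503697^4}: bits of 13 = 1101; 3 double steps + 2 add steps, l/v at each.
The quotient is 51714662707968 + 16802776816993*t + 56019465775434*t^2 + 43788719995323*t^3.
Finally e_{13}(P,Q) = 243816378042475 + 102882483690556*t + 85075485899683*t^2 + 12890960088157*t^3.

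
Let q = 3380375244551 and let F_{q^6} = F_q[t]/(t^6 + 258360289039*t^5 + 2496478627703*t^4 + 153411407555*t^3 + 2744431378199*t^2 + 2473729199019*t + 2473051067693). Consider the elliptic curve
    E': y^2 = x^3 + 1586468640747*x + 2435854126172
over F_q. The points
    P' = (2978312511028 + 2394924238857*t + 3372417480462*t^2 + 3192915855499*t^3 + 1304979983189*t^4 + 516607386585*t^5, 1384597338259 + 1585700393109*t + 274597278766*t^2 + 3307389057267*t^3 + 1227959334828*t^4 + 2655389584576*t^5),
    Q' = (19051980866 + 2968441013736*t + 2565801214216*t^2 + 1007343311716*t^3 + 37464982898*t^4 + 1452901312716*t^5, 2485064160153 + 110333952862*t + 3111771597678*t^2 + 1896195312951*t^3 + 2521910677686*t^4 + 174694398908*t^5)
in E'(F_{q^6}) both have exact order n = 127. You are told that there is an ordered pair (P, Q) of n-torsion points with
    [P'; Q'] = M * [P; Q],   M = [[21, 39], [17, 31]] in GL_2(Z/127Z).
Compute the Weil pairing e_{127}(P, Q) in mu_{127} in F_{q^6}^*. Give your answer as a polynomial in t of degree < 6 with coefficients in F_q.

Since e_{127}(P,P)=e_{127}(Q,Q)=1 and e_{127}(Q,P)=e_{127}(P,Q)^{-1}, expanding e_{127}(21*P + 39*Q,17*P + 31*Q) leaves e(P,Q)^det(M).
Hence e(P,Q) = e(P',Q')^{74} where 74 = 115^{-1} mod 127.
Double-and-add over 1111111: 7-1 doublings, 7-1 additions; each step l_{T,T}/v_{2T} or l_{T,P'}/v at Q'+S for random S.
f_P(D_Q)/f_Q(D_P) = 3091349153637 + 2285804615312*t + 3022219272709*t^2 + 3258188851252*t^3 + 3276097800389*t^4 + 573133203458*t^5.
(3091349153637 + 2285804615312*t + 3022219272709*t^2 + 3258188851252*t^3 + 3276097800389*t^4 + 573133203458*t^5)^{74} mod (3380375244551,f) = 2571925972753 + 345050702045*t + 471006141076*t^2 + 539277716765*t^3 + 1963493653675*t^4 + 933039161867*t^5.

2571925972753 + 345050702045*t + 471006141076*t^2 + 539277716765*t^3 + 1963493653675*t^4 + 933039161867*t^5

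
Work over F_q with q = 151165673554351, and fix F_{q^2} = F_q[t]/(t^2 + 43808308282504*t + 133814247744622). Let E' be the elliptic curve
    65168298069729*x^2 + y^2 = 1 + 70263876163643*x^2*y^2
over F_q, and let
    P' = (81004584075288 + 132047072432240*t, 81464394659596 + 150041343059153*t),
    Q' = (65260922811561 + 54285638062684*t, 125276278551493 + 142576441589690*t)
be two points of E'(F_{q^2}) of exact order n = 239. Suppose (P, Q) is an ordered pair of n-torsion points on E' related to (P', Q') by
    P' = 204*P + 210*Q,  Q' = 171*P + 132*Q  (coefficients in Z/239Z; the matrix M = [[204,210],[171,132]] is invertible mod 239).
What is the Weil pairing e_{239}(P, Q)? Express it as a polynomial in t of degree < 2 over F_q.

e_{239}(aP+bQ,cP+dQ) = e_{239}(P,Q)^(ad-bc); with (a,b,c,d)=(204,210,171,132) this gives the det-239 law.
204*132 - 210*171 = -8982; reduced mod 239: det = 100, inverse 98.
Edwards->Montgomery: u=(1+y)/(1-y), v=u/x -> 29860007225406v^2=u^3+97009677626283u^2+u; then x_W=74308942253697u+123349144741796: y^2=x^3+93684220391727*x+111771423462042.
Run Miller on y^2=x^3+93684220391727*x+111771423462042 over F_{151165673554351}: ladder 11101111 (8 bits); e = f_P(D_Q)/f_Q(D_P).
f_P(D_Q)/f_Q(D_P) = 78222481868444 + 111451124479879*t.
Thus e_{239}(P,Q) = 99872529018150 + 63949651099075*t.

99872529018150 + 63949651099075*t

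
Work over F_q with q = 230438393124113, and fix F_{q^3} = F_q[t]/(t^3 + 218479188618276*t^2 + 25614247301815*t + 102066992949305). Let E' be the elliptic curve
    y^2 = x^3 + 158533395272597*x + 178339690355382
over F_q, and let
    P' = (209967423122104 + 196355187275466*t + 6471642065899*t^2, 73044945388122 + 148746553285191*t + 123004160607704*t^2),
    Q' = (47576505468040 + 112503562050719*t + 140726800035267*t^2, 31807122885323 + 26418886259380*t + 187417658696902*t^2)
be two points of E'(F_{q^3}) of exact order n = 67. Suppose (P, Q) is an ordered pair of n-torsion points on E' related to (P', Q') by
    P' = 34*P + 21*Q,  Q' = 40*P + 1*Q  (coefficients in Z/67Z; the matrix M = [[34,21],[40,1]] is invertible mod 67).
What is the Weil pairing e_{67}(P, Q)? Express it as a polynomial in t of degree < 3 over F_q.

7963778198964 + 130552819759468*t + 209120151259324*t^2

Alternating bilinearity on E[67] (values in mu_{67} in F_{230438393124113^3}) gives e(P',Q') = e(P,Q)^det(M).
Inverting 65 mod 67: 33. Thus e_{67}(P,Q) = e(P',Q')^{33}.
Miller loop for e_{67} over F_{230438393124113^3}: bits of 67 = 1000011; 6 double steps + 2 add steps, l/v at each.
Result: e(P',Q') = 113204592807857 + 57793722167242*t + 207113574573741*t^2.
Finally e_{67}(P,Q) = 7963778198964 + 130552819759468*t + 209120151259324*t^2.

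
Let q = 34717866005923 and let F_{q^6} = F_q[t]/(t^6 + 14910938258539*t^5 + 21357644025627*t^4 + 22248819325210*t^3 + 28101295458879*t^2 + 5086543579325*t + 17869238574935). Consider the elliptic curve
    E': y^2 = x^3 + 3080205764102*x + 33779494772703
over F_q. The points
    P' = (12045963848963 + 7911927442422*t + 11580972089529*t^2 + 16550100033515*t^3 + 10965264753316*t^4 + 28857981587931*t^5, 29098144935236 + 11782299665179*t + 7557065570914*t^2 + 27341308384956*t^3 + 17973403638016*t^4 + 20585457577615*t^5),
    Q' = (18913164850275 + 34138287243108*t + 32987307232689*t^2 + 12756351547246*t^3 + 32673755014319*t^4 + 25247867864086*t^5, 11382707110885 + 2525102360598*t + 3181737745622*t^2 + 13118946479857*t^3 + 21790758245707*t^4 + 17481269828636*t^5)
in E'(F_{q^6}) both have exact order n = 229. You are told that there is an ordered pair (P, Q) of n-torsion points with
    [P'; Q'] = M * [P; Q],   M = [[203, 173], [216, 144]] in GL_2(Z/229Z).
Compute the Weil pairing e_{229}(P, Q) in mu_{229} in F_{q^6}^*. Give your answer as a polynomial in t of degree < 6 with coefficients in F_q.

28313212576813 + 5856260891364*t + 31874603528396*t^2 + 4507149861800*t^3 + 27131274543822*t^4 + 1128866534964*t^5

The 229-Weil pairing on E[229] over F_{34717866005923} is alternating-bilinear: e_{229}(P',Q') = e_{229}(P,Q)^det(M).
203*144 - 173*216 = -8136; reduced mod 229: det = 108, inverse 176.
8-bit Miller (11100101) on E'/F_{34717866005923} with a'=3080205764102, b'=33779494772703: accumulate tangent/chord ratios at Q'+S and P'+S'.
Miller gives e_{229}(P',Q') = 23249432904824 + 20581404267721*t + 11327743357466*t^2 + 15940324061367*t^3 + 9585238129928*t^4 + 8277379061286*t^5 in F_{34717866005923^6}.
Thus e_{229}(P,Q) = 28313212576813 + 5856260891364*t + 31874603528396*t^2 + 4507149861800*t^3 + 27131274543822*t^4 + 1128866534964*t^5.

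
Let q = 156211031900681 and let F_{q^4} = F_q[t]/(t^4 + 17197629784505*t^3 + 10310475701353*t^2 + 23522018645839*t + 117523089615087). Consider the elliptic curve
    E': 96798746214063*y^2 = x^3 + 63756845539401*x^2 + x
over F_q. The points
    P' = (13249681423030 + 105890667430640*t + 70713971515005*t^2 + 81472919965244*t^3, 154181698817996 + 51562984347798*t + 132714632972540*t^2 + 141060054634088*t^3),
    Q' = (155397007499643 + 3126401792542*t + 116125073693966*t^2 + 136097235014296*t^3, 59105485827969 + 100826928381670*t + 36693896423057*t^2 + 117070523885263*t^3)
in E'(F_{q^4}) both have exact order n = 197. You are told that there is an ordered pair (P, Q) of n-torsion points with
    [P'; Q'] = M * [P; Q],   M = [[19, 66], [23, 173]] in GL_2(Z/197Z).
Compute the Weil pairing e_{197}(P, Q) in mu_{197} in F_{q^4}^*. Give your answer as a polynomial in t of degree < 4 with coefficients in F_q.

88717167054332 + 96215400280135*t + 94630090251443*t^2 + 36964306266343*t^3

e_{197} is bilinear + alternating on E[197], so e_{197}(19*P + 66*Q, 23*P + 173*Q) = e_{197}(P,Q)^(19*173-66*23).
Hence e(P,Q) = e(P',Q')^{49} where 49 = 193^{-1} mod 197.
Set x_W=30935050140622*u+116636701943561, y_W=30935050140622*v; then E': y_W^2=x_W^3+35350683619435*x_W+79561568118702.
Build f_{197,P'} and f_{197,Q'} via the 8-bit ladder of 197=11000101_2; evaluate at shifted divisors; quotient in F_{156211031900681^4}.
The quotient is 147480224681959 + 79304357476339*t + 117120072033981*t^2 + 87383931822992*t^3.
Finally e_{197}(P,Q) = 88717167054332 + 96215400280135*t + 94630090251443*t^2 + 36964306266343*t^3.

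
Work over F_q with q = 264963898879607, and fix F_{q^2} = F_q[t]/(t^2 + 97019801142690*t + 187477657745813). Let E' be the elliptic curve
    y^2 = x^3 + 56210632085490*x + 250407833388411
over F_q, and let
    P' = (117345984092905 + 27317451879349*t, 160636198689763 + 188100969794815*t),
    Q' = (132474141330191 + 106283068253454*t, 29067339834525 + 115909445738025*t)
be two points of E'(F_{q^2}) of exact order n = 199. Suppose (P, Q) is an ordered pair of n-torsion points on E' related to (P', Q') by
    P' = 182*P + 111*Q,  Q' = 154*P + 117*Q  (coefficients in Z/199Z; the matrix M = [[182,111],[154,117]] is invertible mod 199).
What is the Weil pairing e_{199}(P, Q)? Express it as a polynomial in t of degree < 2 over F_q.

e_{199} is bilinear + alternating on E[199], so e_{199}(182*P + 111*Q, 154*P + 117*Q) = e_{199}(P,Q)^(182*117-111*154).
Hence e(P,Q) = e(P',Q')^{19} where 19 = 21^{-1} mod 199.
8-bit Miller (11000111) on E'/F_{264963898879607} with a'=56210632085490, b'=250407833388411: accumulate tangent/chord ratios at Q'+S and P'+S'.
Miller gives e_{199}(P',Q') = 241128088857131 + 230363442503328*t in F_{264963898879607^2}.
Thus e_{199}(P,Q) = 146162509466869 + 24605389432849*t.

146162509466869 + 24605389432849*t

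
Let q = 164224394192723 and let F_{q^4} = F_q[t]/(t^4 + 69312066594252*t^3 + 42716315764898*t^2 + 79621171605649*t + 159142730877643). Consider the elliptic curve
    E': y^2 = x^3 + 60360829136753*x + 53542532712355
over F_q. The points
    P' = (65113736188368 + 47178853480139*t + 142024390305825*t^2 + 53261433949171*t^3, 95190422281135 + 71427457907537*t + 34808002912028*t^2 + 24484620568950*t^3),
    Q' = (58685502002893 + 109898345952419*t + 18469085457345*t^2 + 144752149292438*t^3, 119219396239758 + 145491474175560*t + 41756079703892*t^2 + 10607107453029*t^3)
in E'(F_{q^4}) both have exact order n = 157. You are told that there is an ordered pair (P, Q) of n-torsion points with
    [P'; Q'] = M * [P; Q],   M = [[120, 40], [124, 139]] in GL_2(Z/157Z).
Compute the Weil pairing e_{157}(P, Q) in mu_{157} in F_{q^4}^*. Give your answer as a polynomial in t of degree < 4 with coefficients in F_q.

The 157-Weil pairing on E[157] over F_{164224394192723} is alternating-bilinear: e_{157}(P',Q') = e_{157}(P,Q)^det(M).
det(M) mod 157 = 102; its inverse in (Z/157)^* is 137 (check: 102*137 mod 157 = 1).
Miller loop for e_{157} over F_{164224394192723^4}: bits of 157 = 10011101; 7 double steps + 4 add steps, l/v at each.
Miller gives e_{157}(P',Q') = 51980733518660 + 29684605567374*t + 47001151744074*t^2 + 58783421452573*t^3 in F_{164224394192723^4}.
Raise to 137: e(P,Q) = 8234583089131 + 39922296469222*t + 106402569179592*t^2 + 134060678625130*t^3 in mu_{157}.

8234583089131 + 39922296469222*t + 106402569179592*t^2 + 134060678625130*t^3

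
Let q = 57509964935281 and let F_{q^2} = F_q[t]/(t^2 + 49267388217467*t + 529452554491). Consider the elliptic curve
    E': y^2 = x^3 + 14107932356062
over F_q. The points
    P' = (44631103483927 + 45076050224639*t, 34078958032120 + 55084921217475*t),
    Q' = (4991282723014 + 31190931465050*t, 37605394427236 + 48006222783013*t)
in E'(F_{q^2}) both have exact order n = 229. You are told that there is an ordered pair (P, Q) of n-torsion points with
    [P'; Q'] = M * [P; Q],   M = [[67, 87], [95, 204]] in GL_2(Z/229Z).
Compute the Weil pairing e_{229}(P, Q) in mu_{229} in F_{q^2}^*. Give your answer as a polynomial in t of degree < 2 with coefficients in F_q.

The 229-Weil pairing on E[229] over F_{57509964935281} is alternating-bilinear: e_{229}(P',Q') = e_{229}(P,Q)^det(M).
So e_{229}(P,Q) = e_{229}(P',Q')^{32}, since 136*32 = 1 mod 229.
8-bit Miller (11100101) on E'/F_{57509964935281} with a'=0, b'=14107932356062: accumulate tangent/chord ratios at Q'+S and P'+S'.
The quotient is 48524834177402 + 44183550202948*t.
Hence e(P,Q) = 40339544695934 + 33475134886039*t in F_{57509964935281^2}^*.

40339544695934 + 33475134886039*t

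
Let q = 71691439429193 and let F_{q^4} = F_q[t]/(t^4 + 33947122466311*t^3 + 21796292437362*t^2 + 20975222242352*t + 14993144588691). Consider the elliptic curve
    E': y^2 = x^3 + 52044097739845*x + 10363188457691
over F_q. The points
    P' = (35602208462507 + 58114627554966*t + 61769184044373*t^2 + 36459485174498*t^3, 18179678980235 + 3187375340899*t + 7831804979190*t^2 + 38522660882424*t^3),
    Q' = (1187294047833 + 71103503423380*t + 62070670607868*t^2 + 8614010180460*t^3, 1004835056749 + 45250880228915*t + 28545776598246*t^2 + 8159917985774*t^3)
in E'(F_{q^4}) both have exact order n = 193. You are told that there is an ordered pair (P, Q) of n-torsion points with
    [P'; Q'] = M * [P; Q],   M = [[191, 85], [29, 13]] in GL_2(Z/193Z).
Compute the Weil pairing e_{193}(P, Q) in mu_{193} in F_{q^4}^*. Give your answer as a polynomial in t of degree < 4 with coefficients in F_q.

17772951967198 + 57158519368269*t + 4027243111042*t^2 + 62782413782707*t^3

Under M = [[191,85],[29,13]] in GL_2(Z/193), e_{193}(P',Q') = e_{193}(P,Q)^(191*13-85*29 mod 193).
Hence e(P,Q) = e(P',Q')^{118} where 118 = 18^{-1} mod 193.
Double-and-add over 11000001: 8-1 doublings, 3-1 additions; each step l_{T,T}/v_{2T} or l_{T,P'}/v at Q'+S for random S.
So e_{193}(P',Q') = 46442563196748 + 7680475853845*t + 46217205316681*t^2 + 21020097100757*t^3.
Finally e_{193}(P,Q) = 17772951967198 + 57158519368269*t + 4027243111042*t^2 + 62782413782707*t^3.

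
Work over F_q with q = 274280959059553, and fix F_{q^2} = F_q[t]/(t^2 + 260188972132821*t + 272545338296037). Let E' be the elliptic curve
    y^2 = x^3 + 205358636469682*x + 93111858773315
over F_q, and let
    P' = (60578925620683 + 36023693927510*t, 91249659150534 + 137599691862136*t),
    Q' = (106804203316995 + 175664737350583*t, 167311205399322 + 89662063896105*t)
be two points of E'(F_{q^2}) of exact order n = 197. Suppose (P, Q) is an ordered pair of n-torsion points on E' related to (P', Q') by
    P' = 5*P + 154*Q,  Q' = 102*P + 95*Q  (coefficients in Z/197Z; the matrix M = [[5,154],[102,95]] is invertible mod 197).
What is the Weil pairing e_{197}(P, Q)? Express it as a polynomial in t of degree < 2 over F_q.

243597970273796 + 74245033745219*t

Under M = [[5,154],[102,95]] in GL_2(Z/197), e_{197}(P',Q') = e_{197}(P,Q)^(5*95-154*102 mod 197).
det M = 5*95 - 154*102 = -15233 = 133 (mod 197); 133^{-1} = 40 (mod 197).
n = 197 = (11000101)_2 (8 bits, wt 4); accumulate f_{197,P'}(Q'+S)/f_{197,P'}(S) along the 7-step ladder.
Miller gives e_{197}(P',Q') = 171776520188316 + 269904297207938*t in F_{274280959059553^2}.
Thus e_{197}(P,Q) = 243597970273796 + 74245033745219*t.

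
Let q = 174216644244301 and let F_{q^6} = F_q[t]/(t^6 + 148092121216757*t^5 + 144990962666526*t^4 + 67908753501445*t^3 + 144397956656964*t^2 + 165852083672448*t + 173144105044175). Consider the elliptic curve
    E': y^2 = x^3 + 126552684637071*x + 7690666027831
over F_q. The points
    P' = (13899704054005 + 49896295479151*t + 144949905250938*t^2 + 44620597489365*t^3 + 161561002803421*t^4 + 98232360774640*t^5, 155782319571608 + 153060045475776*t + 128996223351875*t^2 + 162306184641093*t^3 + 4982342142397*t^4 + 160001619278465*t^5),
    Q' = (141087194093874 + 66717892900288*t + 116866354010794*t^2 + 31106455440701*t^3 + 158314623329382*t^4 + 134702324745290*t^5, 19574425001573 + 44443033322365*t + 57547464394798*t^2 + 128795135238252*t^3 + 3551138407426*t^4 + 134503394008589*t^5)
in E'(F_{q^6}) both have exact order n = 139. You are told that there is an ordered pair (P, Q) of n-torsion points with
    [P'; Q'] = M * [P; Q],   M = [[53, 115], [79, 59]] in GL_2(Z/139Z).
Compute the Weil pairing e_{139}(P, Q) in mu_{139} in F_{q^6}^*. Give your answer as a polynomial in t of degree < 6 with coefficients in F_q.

3094187697768 + 160509617933858*t + 45351622724707*t^2 + 819605628202*t^3 + 140369234671680*t^4 + 150033814623885*t^5

Alternating bilinearity on E[139] (values in mu_{139} in F_{174216644244301^6}) gives e(P',Q') = e(P,Q)^det(M).
Inverting 19 mod 139: 22. Thus e_{139}(P,Q) = e(P',Q')^{22}.
Build f_{139,P'} and f_{139,Q'} via the 8-bit ladder of 139=10001011_2; evaluate at shifted divisors; quotient in F_{174216644244301^6}.
Result: e(P',Q') = 37463495908395 + 72576657185006*t + 94308374299593*t^2 + 155031037456614*t^3 + 88585740596557*t^4 + 138289509374634*t^5.
Thus e_{139}(P,Q) = 3094187697768 + 160509617933858*t + 45351622724707*t^2 + 819605628202*t^3 + 140369234671680*t^4 + 150033814623885*t^5.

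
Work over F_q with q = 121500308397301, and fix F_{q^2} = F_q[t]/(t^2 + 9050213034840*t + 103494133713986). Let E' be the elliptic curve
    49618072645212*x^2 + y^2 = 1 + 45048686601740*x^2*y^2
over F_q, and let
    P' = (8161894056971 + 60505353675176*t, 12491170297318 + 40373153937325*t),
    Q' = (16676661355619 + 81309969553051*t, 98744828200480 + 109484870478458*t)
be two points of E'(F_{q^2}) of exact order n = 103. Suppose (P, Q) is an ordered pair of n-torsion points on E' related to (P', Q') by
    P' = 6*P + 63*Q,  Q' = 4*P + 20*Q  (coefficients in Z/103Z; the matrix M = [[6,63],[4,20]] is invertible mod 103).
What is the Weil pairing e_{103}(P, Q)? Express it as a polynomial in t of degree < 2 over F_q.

e_{103} is bilinear + alternating on E[103], so e_{103}(6*P + 63*Q, 4*P + 20*Q) = e_{103}(P,Q)^(6*20-63*4).
Inverting 74 mod 103: 71. Thus e_{103}(P,Q) = e(P',Q')^{71}.
Map (x,y)_Ed via u=(1+y)/(1-y), v=(1+y)/((1-y)x) to Montgomery A=120903167640105,B=54141390550951; then to (a',b')=(26398486847366,28527092395229).
n = 103 = (1100111)_2 (7 bits, wt 5); accumulate f_{103,P'}(Q'+S)/f_{103,P'}(S) along the 6-step ladder.
f_P(D_Q)/f_Q(D_P) = 100355870783916 + 49371193015249*t.
(100355870783916 + 49371193015249*t)^{71} mod (121500308397301,f) = 6831143508640 + 56920682669030*t.

6831143508640 + 56920682669030*t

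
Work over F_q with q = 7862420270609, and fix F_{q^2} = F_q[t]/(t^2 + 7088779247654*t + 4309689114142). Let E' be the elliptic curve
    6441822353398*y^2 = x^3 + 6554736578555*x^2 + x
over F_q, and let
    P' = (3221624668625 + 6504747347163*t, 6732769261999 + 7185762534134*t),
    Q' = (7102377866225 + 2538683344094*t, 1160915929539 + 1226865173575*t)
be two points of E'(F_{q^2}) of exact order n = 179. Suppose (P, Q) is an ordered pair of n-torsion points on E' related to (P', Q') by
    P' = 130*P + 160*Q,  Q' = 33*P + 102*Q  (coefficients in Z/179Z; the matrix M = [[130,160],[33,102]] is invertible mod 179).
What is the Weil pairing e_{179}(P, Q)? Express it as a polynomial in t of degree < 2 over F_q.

e_{179}(aP+bQ,cP+dQ) = e_{179}(P,Q)^(ad-bc); with (a,b,c,d)=(130,160,33,102) this gives the det-179 law.
det M = 130*102 - 160*33 = 7980 = 104 (mod 179); 104^{-1} = 105 (mod 179).
Undo Montgomery via alpha=1072186561200, beta=2260773153487: (a',b')=(454896697881,6052987410290) over F_{7862420270609}.
Run Miller on y^2=x^3+454896697881*x+6052987410290 over F_{7862420270609}: ladder 10110011 (8 bits); e = f_P(D_Q)/f_Q(D_P).
So e_{179}(P',Q') = 5489890910921 + 2940257345164*t.
(5489890910921 + 2940257345164*t)^{105} mod (7862420270609,f) = 1946278363642 + 7175716281893*t.

1946278363642 + 7175716281893*t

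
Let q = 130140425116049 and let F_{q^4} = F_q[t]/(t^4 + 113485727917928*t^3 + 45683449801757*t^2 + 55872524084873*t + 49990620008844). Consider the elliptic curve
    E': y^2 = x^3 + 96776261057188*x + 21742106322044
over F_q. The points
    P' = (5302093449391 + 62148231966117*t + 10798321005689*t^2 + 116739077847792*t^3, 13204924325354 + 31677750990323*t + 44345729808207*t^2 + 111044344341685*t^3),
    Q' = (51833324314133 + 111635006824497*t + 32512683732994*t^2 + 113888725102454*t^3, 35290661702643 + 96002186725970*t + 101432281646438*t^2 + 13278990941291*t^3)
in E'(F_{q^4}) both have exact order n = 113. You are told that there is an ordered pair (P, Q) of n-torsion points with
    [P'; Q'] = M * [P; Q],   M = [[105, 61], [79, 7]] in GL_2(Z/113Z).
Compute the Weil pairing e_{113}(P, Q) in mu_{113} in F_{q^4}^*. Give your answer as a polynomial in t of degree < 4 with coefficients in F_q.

126076625940086 + 126912873204497*t + 70107469969175*t^2 + 115900228018038*t^3

Since e_{113}(P,P)=e_{113}(Q,Q)=1 and e_{113}(Q,P)=e_{113}(P,Q)^{-1}, expanding e_{113}(105*P + 61*Q,79*P + 7*Q) leaves e(P,Q)^det(M).
det(M) mod 113 = 97; its inverse in (Z/113)^* is 7 (check: 97*7 mod 113 = 1).
Build f_{113,P'} and f_{113,Q'} via the 7-bit ladder of 113=1110001_2; evaluate at shifted divisors; quotient in F_{130140425116049^4}.
Result: e(P',Q') = 27786649716856 + 70572513640192*t + 52386534236013*t^2 + 2091564101781*t^3.
Raise to 7: e(P,Q) = 126076625940086 + 126912873204497*t + 70107469969175*t^2 + 115900228018038*t^3 in mu_{113}.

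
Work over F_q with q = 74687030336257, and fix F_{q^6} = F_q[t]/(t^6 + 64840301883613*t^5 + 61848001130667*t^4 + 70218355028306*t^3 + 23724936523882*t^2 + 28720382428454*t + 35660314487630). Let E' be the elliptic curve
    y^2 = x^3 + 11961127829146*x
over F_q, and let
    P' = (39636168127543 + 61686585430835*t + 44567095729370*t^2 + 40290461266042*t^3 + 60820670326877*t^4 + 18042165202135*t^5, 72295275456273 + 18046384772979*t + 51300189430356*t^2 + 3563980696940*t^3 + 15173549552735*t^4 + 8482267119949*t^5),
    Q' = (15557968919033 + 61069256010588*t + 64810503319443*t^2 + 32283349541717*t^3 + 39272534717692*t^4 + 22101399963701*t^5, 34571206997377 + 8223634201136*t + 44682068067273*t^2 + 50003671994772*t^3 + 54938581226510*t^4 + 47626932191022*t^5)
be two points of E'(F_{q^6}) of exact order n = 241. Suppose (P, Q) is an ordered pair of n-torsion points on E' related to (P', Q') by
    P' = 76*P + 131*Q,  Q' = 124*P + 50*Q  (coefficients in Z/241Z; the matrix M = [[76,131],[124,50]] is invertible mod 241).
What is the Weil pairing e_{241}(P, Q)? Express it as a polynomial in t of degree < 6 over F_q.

6185253427782 + 10141590834968*t + 17206493186742*t^2 + 4237324766950*t^3 + 16577957450249*t^4 + 67053210271961*t^5

The 241-Weil pairing on E[241] over F_{74687030336257} is alternating-bilinear: e_{241}(P',Q') = e_{241}(P,Q)^det(M).
det M = 76*50 - 131*124 = -12444 = 88 (mod 241); 88^{-1} = 63 (mod 241).
Build f_{241,P'} and f_{241,Q'} via the 8-bit ladder of 241=11110001_2; evaluate at shifted divisors; quotient in F_{74687030336257^6}.
Miller gives e_{241}(P',Q') = 24883720109583 + 41232452826071*t + 10435912396292*t^2 + 758012394485*t^3 + 43367490788291*t^4 + 34156251808462*t^5 in F_{74687030336257^6}.
Thus e_{241}(P,Q) = 6185253427782 + 10141590834968*t + 17206493186742*t^2 + 4237324766950*t^3 + 16577957450249*t^4 + 67053210271961*t^5.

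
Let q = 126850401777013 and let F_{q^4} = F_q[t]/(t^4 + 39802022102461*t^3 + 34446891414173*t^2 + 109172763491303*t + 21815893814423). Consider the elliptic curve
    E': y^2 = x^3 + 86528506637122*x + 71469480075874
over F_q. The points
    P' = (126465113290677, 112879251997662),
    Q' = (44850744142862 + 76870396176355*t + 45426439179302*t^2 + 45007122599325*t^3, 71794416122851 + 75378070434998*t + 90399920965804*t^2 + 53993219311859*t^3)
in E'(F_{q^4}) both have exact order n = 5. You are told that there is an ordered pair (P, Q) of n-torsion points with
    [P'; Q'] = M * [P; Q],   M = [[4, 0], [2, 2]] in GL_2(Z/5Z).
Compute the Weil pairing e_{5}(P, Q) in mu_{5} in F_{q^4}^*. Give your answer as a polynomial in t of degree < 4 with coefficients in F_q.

Under M = [[4,0],[2,2]] in GL_2(Z/5), e_{5}(P',Q') = e_{5}(P,Q)^(4*2-0*2 mod 5).
Hence e(P,Q) = e(P',Q')^{2} where 2 = 3^{-1} mod 5.
n = 5 = (101)_2 (3 bits, wt 2); accumulate f_{5,P'}(Q'+S)/f_{5,P'}(S) along the 2-step ladder.
e_{5}(P',Q') = 68240487354231 + 86674134563128*t + 15702039084208*t^2 + 90447558553563*t^3.
Thus e_{5}(P,Q) = 89699358192542 + 112481534399966*t + 62742435703232*t^2 + 5935241643352*t^3.

89699358192542 + 112481534399966*t + 62742435703232*t^2 + 5935241643352*t^3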